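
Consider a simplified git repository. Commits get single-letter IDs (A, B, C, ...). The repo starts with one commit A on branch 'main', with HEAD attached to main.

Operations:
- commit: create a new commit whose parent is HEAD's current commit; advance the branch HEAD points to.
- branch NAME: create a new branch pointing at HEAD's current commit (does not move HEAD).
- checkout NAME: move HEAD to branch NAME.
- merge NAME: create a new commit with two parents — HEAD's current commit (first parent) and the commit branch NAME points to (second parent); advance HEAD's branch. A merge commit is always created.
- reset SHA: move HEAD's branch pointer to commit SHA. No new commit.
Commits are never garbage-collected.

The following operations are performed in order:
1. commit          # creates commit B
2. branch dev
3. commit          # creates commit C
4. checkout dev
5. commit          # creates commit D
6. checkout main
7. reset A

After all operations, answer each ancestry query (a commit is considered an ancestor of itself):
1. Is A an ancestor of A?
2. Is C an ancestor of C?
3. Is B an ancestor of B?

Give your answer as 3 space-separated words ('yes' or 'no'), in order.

After op 1 (commit): HEAD=main@B [main=B]
After op 2 (branch): HEAD=main@B [dev=B main=B]
After op 3 (commit): HEAD=main@C [dev=B main=C]
After op 4 (checkout): HEAD=dev@B [dev=B main=C]
After op 5 (commit): HEAD=dev@D [dev=D main=C]
After op 6 (checkout): HEAD=main@C [dev=D main=C]
After op 7 (reset): HEAD=main@A [dev=D main=A]
ancestors(A) = {A}; A in? yes
ancestors(C) = {A,B,C}; C in? yes
ancestors(B) = {A,B}; B in? yes

Answer: yes yes yes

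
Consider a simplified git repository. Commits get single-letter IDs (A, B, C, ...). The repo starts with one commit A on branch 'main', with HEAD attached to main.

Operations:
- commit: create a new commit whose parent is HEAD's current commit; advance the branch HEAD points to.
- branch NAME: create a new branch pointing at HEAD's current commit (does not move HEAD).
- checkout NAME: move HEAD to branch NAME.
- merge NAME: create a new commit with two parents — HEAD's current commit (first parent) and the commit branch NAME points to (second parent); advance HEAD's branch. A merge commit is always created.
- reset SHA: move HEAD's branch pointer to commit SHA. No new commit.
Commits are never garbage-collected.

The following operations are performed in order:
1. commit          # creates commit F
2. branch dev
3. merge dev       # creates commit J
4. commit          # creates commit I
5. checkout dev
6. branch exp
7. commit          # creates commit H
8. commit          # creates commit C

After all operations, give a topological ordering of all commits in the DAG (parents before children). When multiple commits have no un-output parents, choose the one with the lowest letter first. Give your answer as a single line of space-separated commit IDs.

After op 1 (commit): HEAD=main@F [main=F]
After op 2 (branch): HEAD=main@F [dev=F main=F]
After op 3 (merge): HEAD=main@J [dev=F main=J]
After op 4 (commit): HEAD=main@I [dev=F main=I]
After op 5 (checkout): HEAD=dev@F [dev=F main=I]
After op 6 (branch): HEAD=dev@F [dev=F exp=F main=I]
After op 7 (commit): HEAD=dev@H [dev=H exp=F main=I]
After op 8 (commit): HEAD=dev@C [dev=C exp=F main=I]
commit A: parents=[]
commit C: parents=['H']
commit F: parents=['A']
commit H: parents=['F']
commit I: parents=['J']
commit J: parents=['F', 'F']

Answer: A F H C J I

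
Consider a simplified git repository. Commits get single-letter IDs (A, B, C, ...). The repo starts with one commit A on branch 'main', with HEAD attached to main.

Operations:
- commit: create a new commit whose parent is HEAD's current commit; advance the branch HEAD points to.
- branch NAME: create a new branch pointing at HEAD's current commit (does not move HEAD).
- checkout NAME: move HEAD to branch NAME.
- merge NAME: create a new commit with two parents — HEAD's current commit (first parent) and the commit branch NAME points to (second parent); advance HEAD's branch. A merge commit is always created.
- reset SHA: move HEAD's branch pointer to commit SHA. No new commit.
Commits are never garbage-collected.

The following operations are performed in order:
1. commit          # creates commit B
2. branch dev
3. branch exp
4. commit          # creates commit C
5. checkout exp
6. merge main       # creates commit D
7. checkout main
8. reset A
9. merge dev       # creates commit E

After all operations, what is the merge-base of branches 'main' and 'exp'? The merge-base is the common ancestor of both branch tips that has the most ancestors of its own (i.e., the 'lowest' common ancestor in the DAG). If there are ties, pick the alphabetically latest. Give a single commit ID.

After op 1 (commit): HEAD=main@B [main=B]
After op 2 (branch): HEAD=main@B [dev=B main=B]
After op 3 (branch): HEAD=main@B [dev=B exp=B main=B]
After op 4 (commit): HEAD=main@C [dev=B exp=B main=C]
After op 5 (checkout): HEAD=exp@B [dev=B exp=B main=C]
After op 6 (merge): HEAD=exp@D [dev=B exp=D main=C]
After op 7 (checkout): HEAD=main@C [dev=B exp=D main=C]
After op 8 (reset): HEAD=main@A [dev=B exp=D main=A]
After op 9 (merge): HEAD=main@E [dev=B exp=D main=E]
ancestors(main=E): ['A', 'B', 'E']
ancestors(exp=D): ['A', 'B', 'C', 'D']
common: ['A', 'B']

Answer: B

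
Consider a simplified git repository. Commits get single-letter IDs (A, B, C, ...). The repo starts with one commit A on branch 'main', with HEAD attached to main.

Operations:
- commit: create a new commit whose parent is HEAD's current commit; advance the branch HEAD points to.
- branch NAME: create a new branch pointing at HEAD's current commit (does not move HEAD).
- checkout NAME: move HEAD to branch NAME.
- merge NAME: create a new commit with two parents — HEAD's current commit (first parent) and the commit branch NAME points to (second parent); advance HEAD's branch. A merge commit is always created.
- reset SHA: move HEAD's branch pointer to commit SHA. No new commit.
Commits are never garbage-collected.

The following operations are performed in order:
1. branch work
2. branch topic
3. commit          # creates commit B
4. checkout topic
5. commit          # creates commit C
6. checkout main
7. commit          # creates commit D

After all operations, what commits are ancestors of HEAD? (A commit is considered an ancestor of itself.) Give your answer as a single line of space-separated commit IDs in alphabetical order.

Answer: A B D

Derivation:
After op 1 (branch): HEAD=main@A [main=A work=A]
After op 2 (branch): HEAD=main@A [main=A topic=A work=A]
After op 3 (commit): HEAD=main@B [main=B topic=A work=A]
After op 4 (checkout): HEAD=topic@A [main=B topic=A work=A]
After op 5 (commit): HEAD=topic@C [main=B topic=C work=A]
After op 6 (checkout): HEAD=main@B [main=B topic=C work=A]
After op 7 (commit): HEAD=main@D [main=D topic=C work=A]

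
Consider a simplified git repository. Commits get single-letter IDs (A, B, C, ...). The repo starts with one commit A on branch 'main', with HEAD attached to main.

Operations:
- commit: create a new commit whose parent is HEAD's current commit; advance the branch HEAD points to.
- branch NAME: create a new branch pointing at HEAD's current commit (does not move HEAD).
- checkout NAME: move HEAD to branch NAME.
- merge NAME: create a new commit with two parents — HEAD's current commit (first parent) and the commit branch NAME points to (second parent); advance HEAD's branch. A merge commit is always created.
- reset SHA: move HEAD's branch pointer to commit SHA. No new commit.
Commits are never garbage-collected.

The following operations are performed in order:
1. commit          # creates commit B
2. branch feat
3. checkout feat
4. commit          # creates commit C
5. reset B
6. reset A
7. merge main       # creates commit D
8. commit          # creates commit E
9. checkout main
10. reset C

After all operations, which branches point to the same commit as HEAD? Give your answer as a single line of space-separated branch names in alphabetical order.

Answer: main

Derivation:
After op 1 (commit): HEAD=main@B [main=B]
After op 2 (branch): HEAD=main@B [feat=B main=B]
After op 3 (checkout): HEAD=feat@B [feat=B main=B]
After op 4 (commit): HEAD=feat@C [feat=C main=B]
After op 5 (reset): HEAD=feat@B [feat=B main=B]
After op 6 (reset): HEAD=feat@A [feat=A main=B]
After op 7 (merge): HEAD=feat@D [feat=D main=B]
After op 8 (commit): HEAD=feat@E [feat=E main=B]
After op 9 (checkout): HEAD=main@B [feat=E main=B]
After op 10 (reset): HEAD=main@C [feat=E main=C]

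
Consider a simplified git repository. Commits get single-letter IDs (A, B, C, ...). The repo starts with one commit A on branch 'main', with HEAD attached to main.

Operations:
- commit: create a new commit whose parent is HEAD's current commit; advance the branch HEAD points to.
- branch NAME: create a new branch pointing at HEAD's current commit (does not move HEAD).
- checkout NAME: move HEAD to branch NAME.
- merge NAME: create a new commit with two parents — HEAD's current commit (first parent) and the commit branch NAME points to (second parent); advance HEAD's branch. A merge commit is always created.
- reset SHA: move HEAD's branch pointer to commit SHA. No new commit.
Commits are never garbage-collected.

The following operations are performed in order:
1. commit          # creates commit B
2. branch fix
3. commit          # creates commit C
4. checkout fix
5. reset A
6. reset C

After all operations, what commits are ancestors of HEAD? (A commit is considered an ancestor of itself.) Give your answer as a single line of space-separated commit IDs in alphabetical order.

Answer: A B C

Derivation:
After op 1 (commit): HEAD=main@B [main=B]
After op 2 (branch): HEAD=main@B [fix=B main=B]
After op 3 (commit): HEAD=main@C [fix=B main=C]
After op 4 (checkout): HEAD=fix@B [fix=B main=C]
After op 5 (reset): HEAD=fix@A [fix=A main=C]
After op 6 (reset): HEAD=fix@C [fix=C main=C]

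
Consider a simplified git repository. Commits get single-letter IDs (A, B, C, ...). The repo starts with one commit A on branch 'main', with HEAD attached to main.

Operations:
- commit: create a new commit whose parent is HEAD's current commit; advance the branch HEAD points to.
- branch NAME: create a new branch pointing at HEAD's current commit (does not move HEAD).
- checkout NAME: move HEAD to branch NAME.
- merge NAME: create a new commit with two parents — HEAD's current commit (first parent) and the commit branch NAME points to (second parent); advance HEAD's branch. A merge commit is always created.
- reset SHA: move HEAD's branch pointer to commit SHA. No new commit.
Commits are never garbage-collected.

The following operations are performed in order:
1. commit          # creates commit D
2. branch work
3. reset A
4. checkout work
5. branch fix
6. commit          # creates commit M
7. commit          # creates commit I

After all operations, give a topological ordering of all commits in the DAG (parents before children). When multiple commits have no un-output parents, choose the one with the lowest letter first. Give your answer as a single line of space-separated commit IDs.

Answer: A D M I

Derivation:
After op 1 (commit): HEAD=main@D [main=D]
After op 2 (branch): HEAD=main@D [main=D work=D]
After op 3 (reset): HEAD=main@A [main=A work=D]
After op 4 (checkout): HEAD=work@D [main=A work=D]
After op 5 (branch): HEAD=work@D [fix=D main=A work=D]
After op 6 (commit): HEAD=work@M [fix=D main=A work=M]
After op 7 (commit): HEAD=work@I [fix=D main=A work=I]
commit A: parents=[]
commit D: parents=['A']
commit I: parents=['M']
commit M: parents=['D']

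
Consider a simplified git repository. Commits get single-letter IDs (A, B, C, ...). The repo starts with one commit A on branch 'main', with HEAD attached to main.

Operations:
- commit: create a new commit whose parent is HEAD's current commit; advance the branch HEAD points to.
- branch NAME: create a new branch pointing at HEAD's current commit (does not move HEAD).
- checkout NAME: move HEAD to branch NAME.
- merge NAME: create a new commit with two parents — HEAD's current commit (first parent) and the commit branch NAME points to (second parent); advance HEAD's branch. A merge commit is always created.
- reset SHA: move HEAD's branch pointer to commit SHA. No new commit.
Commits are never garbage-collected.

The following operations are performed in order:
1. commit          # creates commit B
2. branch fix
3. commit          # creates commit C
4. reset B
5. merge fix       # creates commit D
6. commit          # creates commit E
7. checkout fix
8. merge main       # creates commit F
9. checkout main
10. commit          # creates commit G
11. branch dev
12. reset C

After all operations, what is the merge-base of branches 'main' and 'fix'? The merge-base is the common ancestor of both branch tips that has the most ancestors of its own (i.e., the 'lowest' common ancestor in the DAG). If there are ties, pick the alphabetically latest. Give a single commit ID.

After op 1 (commit): HEAD=main@B [main=B]
After op 2 (branch): HEAD=main@B [fix=B main=B]
After op 3 (commit): HEAD=main@C [fix=B main=C]
After op 4 (reset): HEAD=main@B [fix=B main=B]
After op 5 (merge): HEAD=main@D [fix=B main=D]
After op 6 (commit): HEAD=main@E [fix=B main=E]
After op 7 (checkout): HEAD=fix@B [fix=B main=E]
After op 8 (merge): HEAD=fix@F [fix=F main=E]
After op 9 (checkout): HEAD=main@E [fix=F main=E]
After op 10 (commit): HEAD=main@G [fix=F main=G]
After op 11 (branch): HEAD=main@G [dev=G fix=F main=G]
After op 12 (reset): HEAD=main@C [dev=G fix=F main=C]
ancestors(main=C): ['A', 'B', 'C']
ancestors(fix=F): ['A', 'B', 'D', 'E', 'F']
common: ['A', 'B']

Answer: B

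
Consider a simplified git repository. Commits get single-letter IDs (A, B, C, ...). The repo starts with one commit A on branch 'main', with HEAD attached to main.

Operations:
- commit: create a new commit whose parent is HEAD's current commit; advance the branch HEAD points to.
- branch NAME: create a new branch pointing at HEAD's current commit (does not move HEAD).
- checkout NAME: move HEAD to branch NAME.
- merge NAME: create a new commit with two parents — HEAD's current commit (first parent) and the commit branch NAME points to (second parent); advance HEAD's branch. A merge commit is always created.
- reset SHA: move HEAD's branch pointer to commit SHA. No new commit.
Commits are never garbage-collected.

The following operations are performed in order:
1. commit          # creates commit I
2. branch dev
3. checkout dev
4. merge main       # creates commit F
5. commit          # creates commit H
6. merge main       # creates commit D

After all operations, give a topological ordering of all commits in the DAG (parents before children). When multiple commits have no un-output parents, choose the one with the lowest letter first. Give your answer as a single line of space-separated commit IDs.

After op 1 (commit): HEAD=main@I [main=I]
After op 2 (branch): HEAD=main@I [dev=I main=I]
After op 3 (checkout): HEAD=dev@I [dev=I main=I]
After op 4 (merge): HEAD=dev@F [dev=F main=I]
After op 5 (commit): HEAD=dev@H [dev=H main=I]
After op 6 (merge): HEAD=dev@D [dev=D main=I]
commit A: parents=[]
commit D: parents=['H', 'I']
commit F: parents=['I', 'I']
commit H: parents=['F']
commit I: parents=['A']

Answer: A I F H D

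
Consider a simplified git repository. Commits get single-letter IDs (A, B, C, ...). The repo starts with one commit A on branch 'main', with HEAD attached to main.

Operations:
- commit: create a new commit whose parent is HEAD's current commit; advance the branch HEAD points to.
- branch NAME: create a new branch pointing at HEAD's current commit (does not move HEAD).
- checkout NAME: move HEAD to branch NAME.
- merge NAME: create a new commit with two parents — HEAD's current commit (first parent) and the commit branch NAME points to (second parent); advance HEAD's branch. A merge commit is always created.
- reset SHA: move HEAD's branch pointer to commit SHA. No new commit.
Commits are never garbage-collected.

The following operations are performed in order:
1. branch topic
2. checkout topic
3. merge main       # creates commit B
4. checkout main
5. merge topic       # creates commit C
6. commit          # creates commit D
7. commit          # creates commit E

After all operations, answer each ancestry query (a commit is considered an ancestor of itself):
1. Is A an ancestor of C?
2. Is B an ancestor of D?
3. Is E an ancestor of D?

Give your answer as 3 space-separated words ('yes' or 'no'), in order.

Answer: yes yes no

Derivation:
After op 1 (branch): HEAD=main@A [main=A topic=A]
After op 2 (checkout): HEAD=topic@A [main=A topic=A]
After op 3 (merge): HEAD=topic@B [main=A topic=B]
After op 4 (checkout): HEAD=main@A [main=A topic=B]
After op 5 (merge): HEAD=main@C [main=C topic=B]
After op 6 (commit): HEAD=main@D [main=D topic=B]
After op 7 (commit): HEAD=main@E [main=E topic=B]
ancestors(C) = {A,B,C}; A in? yes
ancestors(D) = {A,B,C,D}; B in? yes
ancestors(D) = {A,B,C,D}; E in? no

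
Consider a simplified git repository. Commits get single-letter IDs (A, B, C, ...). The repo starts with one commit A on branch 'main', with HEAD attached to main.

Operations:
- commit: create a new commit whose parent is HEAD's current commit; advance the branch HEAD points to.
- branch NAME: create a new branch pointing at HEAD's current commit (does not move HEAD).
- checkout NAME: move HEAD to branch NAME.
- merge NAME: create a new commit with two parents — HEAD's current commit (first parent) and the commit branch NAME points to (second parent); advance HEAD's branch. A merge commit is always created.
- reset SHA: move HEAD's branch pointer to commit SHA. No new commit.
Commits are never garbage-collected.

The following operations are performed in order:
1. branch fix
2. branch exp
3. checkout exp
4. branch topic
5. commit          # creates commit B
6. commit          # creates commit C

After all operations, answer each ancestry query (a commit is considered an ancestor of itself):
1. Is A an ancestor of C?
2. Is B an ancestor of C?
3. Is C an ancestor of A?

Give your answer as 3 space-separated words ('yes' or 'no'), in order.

Answer: yes yes no

Derivation:
After op 1 (branch): HEAD=main@A [fix=A main=A]
After op 2 (branch): HEAD=main@A [exp=A fix=A main=A]
After op 3 (checkout): HEAD=exp@A [exp=A fix=A main=A]
After op 4 (branch): HEAD=exp@A [exp=A fix=A main=A topic=A]
After op 5 (commit): HEAD=exp@B [exp=B fix=A main=A topic=A]
After op 6 (commit): HEAD=exp@C [exp=C fix=A main=A topic=A]
ancestors(C) = {A,B,C}; A in? yes
ancestors(C) = {A,B,C}; B in? yes
ancestors(A) = {A}; C in? no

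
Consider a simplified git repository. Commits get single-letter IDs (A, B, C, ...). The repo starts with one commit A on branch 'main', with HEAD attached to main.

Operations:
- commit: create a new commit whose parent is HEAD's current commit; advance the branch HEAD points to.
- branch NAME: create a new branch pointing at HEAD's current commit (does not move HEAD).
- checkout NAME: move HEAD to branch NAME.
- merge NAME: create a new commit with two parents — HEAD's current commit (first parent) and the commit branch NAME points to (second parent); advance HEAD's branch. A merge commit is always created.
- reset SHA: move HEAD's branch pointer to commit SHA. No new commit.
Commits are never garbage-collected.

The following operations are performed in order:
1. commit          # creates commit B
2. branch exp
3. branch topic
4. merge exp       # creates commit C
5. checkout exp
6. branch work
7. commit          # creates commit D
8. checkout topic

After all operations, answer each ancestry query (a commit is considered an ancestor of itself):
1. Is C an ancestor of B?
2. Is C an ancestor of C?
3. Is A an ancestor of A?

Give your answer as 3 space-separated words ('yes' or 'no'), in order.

After op 1 (commit): HEAD=main@B [main=B]
After op 2 (branch): HEAD=main@B [exp=B main=B]
After op 3 (branch): HEAD=main@B [exp=B main=B topic=B]
After op 4 (merge): HEAD=main@C [exp=B main=C topic=B]
After op 5 (checkout): HEAD=exp@B [exp=B main=C topic=B]
After op 6 (branch): HEAD=exp@B [exp=B main=C topic=B work=B]
After op 7 (commit): HEAD=exp@D [exp=D main=C topic=B work=B]
After op 8 (checkout): HEAD=topic@B [exp=D main=C topic=B work=B]
ancestors(B) = {A,B}; C in? no
ancestors(C) = {A,B,C}; C in? yes
ancestors(A) = {A}; A in? yes

Answer: no yes yes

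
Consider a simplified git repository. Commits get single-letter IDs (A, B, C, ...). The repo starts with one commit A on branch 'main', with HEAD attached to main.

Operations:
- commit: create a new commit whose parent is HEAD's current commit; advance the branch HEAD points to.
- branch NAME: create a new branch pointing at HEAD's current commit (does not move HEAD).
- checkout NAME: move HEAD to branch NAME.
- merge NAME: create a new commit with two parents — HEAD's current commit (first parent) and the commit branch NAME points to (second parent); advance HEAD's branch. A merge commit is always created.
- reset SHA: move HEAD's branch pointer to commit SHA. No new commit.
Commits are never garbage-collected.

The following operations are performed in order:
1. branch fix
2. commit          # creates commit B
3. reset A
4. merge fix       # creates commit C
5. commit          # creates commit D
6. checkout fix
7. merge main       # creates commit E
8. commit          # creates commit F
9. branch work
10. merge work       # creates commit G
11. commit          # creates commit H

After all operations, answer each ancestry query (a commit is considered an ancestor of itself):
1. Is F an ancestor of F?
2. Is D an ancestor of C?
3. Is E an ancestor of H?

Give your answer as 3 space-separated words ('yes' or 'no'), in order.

After op 1 (branch): HEAD=main@A [fix=A main=A]
After op 2 (commit): HEAD=main@B [fix=A main=B]
After op 3 (reset): HEAD=main@A [fix=A main=A]
After op 4 (merge): HEAD=main@C [fix=A main=C]
After op 5 (commit): HEAD=main@D [fix=A main=D]
After op 6 (checkout): HEAD=fix@A [fix=A main=D]
After op 7 (merge): HEAD=fix@E [fix=E main=D]
After op 8 (commit): HEAD=fix@F [fix=F main=D]
After op 9 (branch): HEAD=fix@F [fix=F main=D work=F]
After op 10 (merge): HEAD=fix@G [fix=G main=D work=F]
After op 11 (commit): HEAD=fix@H [fix=H main=D work=F]
ancestors(F) = {A,C,D,E,F}; F in? yes
ancestors(C) = {A,C}; D in? no
ancestors(H) = {A,C,D,E,F,G,H}; E in? yes

Answer: yes no yes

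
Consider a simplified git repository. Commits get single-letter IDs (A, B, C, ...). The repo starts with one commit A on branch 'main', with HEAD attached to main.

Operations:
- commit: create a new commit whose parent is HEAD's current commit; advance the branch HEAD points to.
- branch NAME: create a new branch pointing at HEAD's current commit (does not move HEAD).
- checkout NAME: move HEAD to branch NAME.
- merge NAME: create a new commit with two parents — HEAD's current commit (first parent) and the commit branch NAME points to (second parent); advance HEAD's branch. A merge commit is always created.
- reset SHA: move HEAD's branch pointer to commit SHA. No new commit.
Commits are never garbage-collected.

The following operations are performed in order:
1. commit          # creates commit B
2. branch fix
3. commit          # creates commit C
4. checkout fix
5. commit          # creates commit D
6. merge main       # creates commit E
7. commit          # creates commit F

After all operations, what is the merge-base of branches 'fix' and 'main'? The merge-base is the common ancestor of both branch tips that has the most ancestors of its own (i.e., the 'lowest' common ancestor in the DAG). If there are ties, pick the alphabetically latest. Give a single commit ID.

Answer: C

Derivation:
After op 1 (commit): HEAD=main@B [main=B]
After op 2 (branch): HEAD=main@B [fix=B main=B]
After op 3 (commit): HEAD=main@C [fix=B main=C]
After op 4 (checkout): HEAD=fix@B [fix=B main=C]
After op 5 (commit): HEAD=fix@D [fix=D main=C]
After op 6 (merge): HEAD=fix@E [fix=E main=C]
After op 7 (commit): HEAD=fix@F [fix=F main=C]
ancestors(fix=F): ['A', 'B', 'C', 'D', 'E', 'F']
ancestors(main=C): ['A', 'B', 'C']
common: ['A', 'B', 'C']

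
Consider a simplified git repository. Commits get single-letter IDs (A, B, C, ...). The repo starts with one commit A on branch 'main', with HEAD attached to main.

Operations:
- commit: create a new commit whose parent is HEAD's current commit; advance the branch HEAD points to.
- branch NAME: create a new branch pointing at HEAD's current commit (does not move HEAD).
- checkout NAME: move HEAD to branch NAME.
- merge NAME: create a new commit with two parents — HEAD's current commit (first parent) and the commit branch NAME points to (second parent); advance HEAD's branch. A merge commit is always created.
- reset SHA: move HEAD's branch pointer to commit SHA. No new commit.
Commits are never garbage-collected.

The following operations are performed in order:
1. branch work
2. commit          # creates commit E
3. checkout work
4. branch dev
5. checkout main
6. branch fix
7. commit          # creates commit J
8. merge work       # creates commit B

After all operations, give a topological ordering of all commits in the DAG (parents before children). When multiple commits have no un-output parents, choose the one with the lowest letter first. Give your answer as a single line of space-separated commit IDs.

Answer: A E J B

Derivation:
After op 1 (branch): HEAD=main@A [main=A work=A]
After op 2 (commit): HEAD=main@E [main=E work=A]
After op 3 (checkout): HEAD=work@A [main=E work=A]
After op 4 (branch): HEAD=work@A [dev=A main=E work=A]
After op 5 (checkout): HEAD=main@E [dev=A main=E work=A]
After op 6 (branch): HEAD=main@E [dev=A fix=E main=E work=A]
After op 7 (commit): HEAD=main@J [dev=A fix=E main=J work=A]
After op 8 (merge): HEAD=main@B [dev=A fix=E main=B work=A]
commit A: parents=[]
commit B: parents=['J', 'A']
commit E: parents=['A']
commit J: parents=['E']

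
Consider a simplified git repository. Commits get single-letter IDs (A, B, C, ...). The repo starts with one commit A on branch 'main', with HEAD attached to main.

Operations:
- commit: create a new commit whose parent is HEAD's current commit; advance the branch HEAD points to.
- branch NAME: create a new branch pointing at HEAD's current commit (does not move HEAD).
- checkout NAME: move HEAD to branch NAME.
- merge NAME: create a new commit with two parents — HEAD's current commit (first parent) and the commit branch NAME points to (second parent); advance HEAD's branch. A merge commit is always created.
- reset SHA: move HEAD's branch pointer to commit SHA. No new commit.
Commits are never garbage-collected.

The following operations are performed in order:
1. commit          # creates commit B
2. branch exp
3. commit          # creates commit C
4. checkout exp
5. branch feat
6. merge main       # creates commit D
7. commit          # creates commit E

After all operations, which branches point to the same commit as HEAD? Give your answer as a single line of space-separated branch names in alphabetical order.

Answer: exp

Derivation:
After op 1 (commit): HEAD=main@B [main=B]
After op 2 (branch): HEAD=main@B [exp=B main=B]
After op 3 (commit): HEAD=main@C [exp=B main=C]
After op 4 (checkout): HEAD=exp@B [exp=B main=C]
After op 5 (branch): HEAD=exp@B [exp=B feat=B main=C]
After op 6 (merge): HEAD=exp@D [exp=D feat=B main=C]
After op 7 (commit): HEAD=exp@E [exp=E feat=B main=C]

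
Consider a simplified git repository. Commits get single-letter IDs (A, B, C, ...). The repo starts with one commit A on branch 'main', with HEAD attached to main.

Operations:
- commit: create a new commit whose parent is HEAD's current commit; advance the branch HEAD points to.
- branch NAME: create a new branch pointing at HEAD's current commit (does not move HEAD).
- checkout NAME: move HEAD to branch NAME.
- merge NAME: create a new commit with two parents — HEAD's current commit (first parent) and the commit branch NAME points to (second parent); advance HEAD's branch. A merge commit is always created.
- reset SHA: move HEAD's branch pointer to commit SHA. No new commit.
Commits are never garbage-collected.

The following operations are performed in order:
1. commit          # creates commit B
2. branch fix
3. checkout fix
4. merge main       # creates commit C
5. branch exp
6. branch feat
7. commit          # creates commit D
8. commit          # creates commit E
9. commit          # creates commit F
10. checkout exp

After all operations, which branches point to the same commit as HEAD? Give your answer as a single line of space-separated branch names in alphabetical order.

After op 1 (commit): HEAD=main@B [main=B]
After op 2 (branch): HEAD=main@B [fix=B main=B]
After op 3 (checkout): HEAD=fix@B [fix=B main=B]
After op 4 (merge): HEAD=fix@C [fix=C main=B]
After op 5 (branch): HEAD=fix@C [exp=C fix=C main=B]
After op 6 (branch): HEAD=fix@C [exp=C feat=C fix=C main=B]
After op 7 (commit): HEAD=fix@D [exp=C feat=C fix=D main=B]
After op 8 (commit): HEAD=fix@E [exp=C feat=C fix=E main=B]
After op 9 (commit): HEAD=fix@F [exp=C feat=C fix=F main=B]
After op 10 (checkout): HEAD=exp@C [exp=C feat=C fix=F main=B]

Answer: exp feat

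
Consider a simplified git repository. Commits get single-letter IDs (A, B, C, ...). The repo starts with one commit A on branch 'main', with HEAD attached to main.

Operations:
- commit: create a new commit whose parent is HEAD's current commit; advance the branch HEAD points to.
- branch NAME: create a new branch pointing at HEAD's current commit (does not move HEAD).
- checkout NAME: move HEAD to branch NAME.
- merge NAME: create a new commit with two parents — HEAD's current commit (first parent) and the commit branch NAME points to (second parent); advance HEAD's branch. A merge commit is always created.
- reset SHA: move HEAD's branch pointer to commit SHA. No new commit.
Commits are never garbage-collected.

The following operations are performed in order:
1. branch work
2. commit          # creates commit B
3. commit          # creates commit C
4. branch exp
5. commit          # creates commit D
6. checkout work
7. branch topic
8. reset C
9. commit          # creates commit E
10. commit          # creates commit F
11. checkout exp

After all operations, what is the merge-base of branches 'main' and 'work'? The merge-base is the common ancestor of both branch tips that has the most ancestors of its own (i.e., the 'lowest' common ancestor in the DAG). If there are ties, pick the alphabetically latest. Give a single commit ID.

After op 1 (branch): HEAD=main@A [main=A work=A]
After op 2 (commit): HEAD=main@B [main=B work=A]
After op 3 (commit): HEAD=main@C [main=C work=A]
After op 4 (branch): HEAD=main@C [exp=C main=C work=A]
After op 5 (commit): HEAD=main@D [exp=C main=D work=A]
After op 6 (checkout): HEAD=work@A [exp=C main=D work=A]
After op 7 (branch): HEAD=work@A [exp=C main=D topic=A work=A]
After op 8 (reset): HEAD=work@C [exp=C main=D topic=A work=C]
After op 9 (commit): HEAD=work@E [exp=C main=D topic=A work=E]
After op 10 (commit): HEAD=work@F [exp=C main=D topic=A work=F]
After op 11 (checkout): HEAD=exp@C [exp=C main=D topic=A work=F]
ancestors(main=D): ['A', 'B', 'C', 'D']
ancestors(work=F): ['A', 'B', 'C', 'E', 'F']
common: ['A', 'B', 'C']

Answer: C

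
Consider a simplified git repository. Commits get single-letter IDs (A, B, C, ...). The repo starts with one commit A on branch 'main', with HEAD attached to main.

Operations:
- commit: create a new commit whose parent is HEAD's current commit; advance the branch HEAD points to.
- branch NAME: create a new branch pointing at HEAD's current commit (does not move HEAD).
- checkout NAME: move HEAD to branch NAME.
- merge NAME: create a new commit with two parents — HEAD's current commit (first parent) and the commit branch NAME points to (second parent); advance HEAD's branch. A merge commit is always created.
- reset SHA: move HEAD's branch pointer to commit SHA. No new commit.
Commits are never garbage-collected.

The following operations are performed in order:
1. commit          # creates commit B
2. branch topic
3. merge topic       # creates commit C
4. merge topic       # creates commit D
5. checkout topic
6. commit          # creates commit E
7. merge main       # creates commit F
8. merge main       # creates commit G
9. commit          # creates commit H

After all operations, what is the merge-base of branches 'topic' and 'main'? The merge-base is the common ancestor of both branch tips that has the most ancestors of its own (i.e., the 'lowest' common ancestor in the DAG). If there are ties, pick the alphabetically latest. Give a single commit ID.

After op 1 (commit): HEAD=main@B [main=B]
After op 2 (branch): HEAD=main@B [main=B topic=B]
After op 3 (merge): HEAD=main@C [main=C topic=B]
After op 4 (merge): HEAD=main@D [main=D topic=B]
After op 5 (checkout): HEAD=topic@B [main=D topic=B]
After op 6 (commit): HEAD=topic@E [main=D topic=E]
After op 7 (merge): HEAD=topic@F [main=D topic=F]
After op 8 (merge): HEAD=topic@G [main=D topic=G]
After op 9 (commit): HEAD=topic@H [main=D topic=H]
ancestors(topic=H): ['A', 'B', 'C', 'D', 'E', 'F', 'G', 'H']
ancestors(main=D): ['A', 'B', 'C', 'D']
common: ['A', 'B', 'C', 'D']

Answer: D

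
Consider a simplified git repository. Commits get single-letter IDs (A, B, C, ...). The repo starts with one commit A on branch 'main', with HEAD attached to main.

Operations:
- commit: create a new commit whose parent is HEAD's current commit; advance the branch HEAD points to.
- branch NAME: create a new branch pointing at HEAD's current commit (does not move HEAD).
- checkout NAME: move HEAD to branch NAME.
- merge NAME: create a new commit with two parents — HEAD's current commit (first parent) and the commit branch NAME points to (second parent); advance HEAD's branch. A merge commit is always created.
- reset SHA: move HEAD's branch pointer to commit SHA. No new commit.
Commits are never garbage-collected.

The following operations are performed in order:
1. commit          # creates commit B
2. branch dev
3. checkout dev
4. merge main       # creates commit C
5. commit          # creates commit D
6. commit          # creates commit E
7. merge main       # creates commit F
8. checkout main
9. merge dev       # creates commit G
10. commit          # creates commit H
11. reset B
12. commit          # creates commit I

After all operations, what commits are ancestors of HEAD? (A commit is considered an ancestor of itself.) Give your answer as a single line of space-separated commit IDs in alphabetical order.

Answer: A B I

Derivation:
After op 1 (commit): HEAD=main@B [main=B]
After op 2 (branch): HEAD=main@B [dev=B main=B]
After op 3 (checkout): HEAD=dev@B [dev=B main=B]
After op 4 (merge): HEAD=dev@C [dev=C main=B]
After op 5 (commit): HEAD=dev@D [dev=D main=B]
After op 6 (commit): HEAD=dev@E [dev=E main=B]
After op 7 (merge): HEAD=dev@F [dev=F main=B]
After op 8 (checkout): HEAD=main@B [dev=F main=B]
After op 9 (merge): HEAD=main@G [dev=F main=G]
After op 10 (commit): HEAD=main@H [dev=F main=H]
After op 11 (reset): HEAD=main@B [dev=F main=B]
After op 12 (commit): HEAD=main@I [dev=F main=I]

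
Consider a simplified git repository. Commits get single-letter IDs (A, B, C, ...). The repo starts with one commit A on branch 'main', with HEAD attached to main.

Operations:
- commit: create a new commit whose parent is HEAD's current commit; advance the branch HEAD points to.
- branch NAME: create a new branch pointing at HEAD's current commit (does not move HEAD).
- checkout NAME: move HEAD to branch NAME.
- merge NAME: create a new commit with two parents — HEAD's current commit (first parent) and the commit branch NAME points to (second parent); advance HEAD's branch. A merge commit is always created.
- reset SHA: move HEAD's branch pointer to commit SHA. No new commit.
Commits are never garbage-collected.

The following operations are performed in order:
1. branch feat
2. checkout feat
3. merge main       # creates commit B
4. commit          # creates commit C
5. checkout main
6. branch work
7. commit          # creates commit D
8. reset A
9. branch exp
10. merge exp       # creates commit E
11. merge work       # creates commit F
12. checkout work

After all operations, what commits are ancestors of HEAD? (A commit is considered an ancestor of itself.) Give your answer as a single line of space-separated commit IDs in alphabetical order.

Answer: A

Derivation:
After op 1 (branch): HEAD=main@A [feat=A main=A]
After op 2 (checkout): HEAD=feat@A [feat=A main=A]
After op 3 (merge): HEAD=feat@B [feat=B main=A]
After op 4 (commit): HEAD=feat@C [feat=C main=A]
After op 5 (checkout): HEAD=main@A [feat=C main=A]
After op 6 (branch): HEAD=main@A [feat=C main=A work=A]
After op 7 (commit): HEAD=main@D [feat=C main=D work=A]
After op 8 (reset): HEAD=main@A [feat=C main=A work=A]
After op 9 (branch): HEAD=main@A [exp=A feat=C main=A work=A]
After op 10 (merge): HEAD=main@E [exp=A feat=C main=E work=A]
After op 11 (merge): HEAD=main@F [exp=A feat=C main=F work=A]
After op 12 (checkout): HEAD=work@A [exp=A feat=C main=F work=A]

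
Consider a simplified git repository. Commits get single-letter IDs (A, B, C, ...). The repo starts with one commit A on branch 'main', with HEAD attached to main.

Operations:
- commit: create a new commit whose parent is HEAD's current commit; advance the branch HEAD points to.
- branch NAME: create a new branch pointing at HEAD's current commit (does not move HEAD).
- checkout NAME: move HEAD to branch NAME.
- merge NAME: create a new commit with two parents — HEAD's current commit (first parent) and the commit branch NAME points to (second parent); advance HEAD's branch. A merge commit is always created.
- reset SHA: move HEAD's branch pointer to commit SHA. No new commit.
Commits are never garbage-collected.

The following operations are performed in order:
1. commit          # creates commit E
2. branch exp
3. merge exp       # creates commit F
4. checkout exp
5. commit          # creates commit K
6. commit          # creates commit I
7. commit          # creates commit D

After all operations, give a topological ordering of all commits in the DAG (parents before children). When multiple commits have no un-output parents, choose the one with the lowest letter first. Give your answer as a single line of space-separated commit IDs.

Answer: A E F K I D

Derivation:
After op 1 (commit): HEAD=main@E [main=E]
After op 2 (branch): HEAD=main@E [exp=E main=E]
After op 3 (merge): HEAD=main@F [exp=E main=F]
After op 4 (checkout): HEAD=exp@E [exp=E main=F]
After op 5 (commit): HEAD=exp@K [exp=K main=F]
After op 6 (commit): HEAD=exp@I [exp=I main=F]
After op 7 (commit): HEAD=exp@D [exp=D main=F]
commit A: parents=[]
commit D: parents=['I']
commit E: parents=['A']
commit F: parents=['E', 'E']
commit I: parents=['K']
commit K: parents=['E']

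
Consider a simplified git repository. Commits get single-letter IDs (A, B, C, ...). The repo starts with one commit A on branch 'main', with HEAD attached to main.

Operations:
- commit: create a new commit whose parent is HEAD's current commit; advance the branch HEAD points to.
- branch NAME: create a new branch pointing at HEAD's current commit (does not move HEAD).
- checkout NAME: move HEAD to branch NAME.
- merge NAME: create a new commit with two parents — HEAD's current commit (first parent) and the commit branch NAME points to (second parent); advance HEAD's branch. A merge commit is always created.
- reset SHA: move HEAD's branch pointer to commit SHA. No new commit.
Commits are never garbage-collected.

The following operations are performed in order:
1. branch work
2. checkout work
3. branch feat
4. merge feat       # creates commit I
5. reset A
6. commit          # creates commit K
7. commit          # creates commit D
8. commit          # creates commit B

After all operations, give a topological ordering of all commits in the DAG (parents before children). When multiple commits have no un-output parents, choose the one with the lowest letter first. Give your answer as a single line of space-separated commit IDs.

After op 1 (branch): HEAD=main@A [main=A work=A]
After op 2 (checkout): HEAD=work@A [main=A work=A]
After op 3 (branch): HEAD=work@A [feat=A main=A work=A]
After op 4 (merge): HEAD=work@I [feat=A main=A work=I]
After op 5 (reset): HEAD=work@A [feat=A main=A work=A]
After op 6 (commit): HEAD=work@K [feat=A main=A work=K]
After op 7 (commit): HEAD=work@D [feat=A main=A work=D]
After op 8 (commit): HEAD=work@B [feat=A main=A work=B]
commit A: parents=[]
commit B: parents=['D']
commit D: parents=['K']
commit I: parents=['A', 'A']
commit K: parents=['A']

Answer: A I K D B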